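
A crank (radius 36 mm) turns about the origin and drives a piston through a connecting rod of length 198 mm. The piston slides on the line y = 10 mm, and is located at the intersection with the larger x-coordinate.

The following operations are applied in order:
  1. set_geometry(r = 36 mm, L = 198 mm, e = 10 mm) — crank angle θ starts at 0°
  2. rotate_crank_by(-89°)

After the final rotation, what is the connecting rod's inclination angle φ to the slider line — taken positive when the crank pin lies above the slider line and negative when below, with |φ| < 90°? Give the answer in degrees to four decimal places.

-13.4323

set_geometry: r = 36 mm, L = 198 mm, e = 10 mm; θ ← 0°
rotate_crank_by(-89°): θ ← 0° -89° = -89°
crank pin P = (r cos θ, r sin θ) = (0.628287, -35.994517)
h = r sin θ − e = -35.994517 − 10 = -45.994517
sin φ = h / L = -45.994517 / 198 = -0.23229554
φ = arcsin(-0.23229554) = -13.432258°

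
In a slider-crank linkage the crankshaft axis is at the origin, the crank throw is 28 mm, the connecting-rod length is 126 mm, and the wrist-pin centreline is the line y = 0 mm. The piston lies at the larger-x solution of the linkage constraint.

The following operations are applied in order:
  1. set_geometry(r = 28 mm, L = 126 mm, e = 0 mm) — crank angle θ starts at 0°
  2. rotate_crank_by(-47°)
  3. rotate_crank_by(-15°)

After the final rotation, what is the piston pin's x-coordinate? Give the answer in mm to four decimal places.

set_geometry: r = 28 mm, L = 126 mm, e = 0 mm; θ ← 0°
rotate_crank_by(-47°): θ ← 0° -47° = -47°
rotate_crank_by(-15°): θ ← -47° -15° = -62°
crank pin P = (r cos θ, r sin θ) = (13.145204, -24.722533)
h = r sin θ − e = -24.722533 − 0 = -24.722533
x = r cos θ + √(L² − h²) = 13.145204 + √(15876.0 − 611.2036) = 13.145204 + 123.550785 = 136.695988

136.6960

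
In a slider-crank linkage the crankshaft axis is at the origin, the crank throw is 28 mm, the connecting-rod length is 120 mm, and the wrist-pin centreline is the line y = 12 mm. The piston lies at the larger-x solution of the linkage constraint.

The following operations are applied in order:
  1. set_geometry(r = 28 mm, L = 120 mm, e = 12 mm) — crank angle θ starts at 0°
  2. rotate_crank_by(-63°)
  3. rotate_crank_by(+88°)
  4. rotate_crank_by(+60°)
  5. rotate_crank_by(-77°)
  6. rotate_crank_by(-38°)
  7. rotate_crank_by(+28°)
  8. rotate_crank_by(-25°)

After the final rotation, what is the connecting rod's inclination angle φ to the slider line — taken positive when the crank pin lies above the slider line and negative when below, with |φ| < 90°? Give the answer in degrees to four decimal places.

set_geometry: r = 28 mm, L = 120 mm, e = 12 mm; θ ← 0°
rotate_crank_by(-63°): θ ← 0° -63° = -63°
rotate_crank_by(+88°): θ ← -63° +88° = 25°
rotate_crank_by(+60°): θ ← 25° +60° = 85°
rotate_crank_by(-77°): θ ← 85° -77° = 8°
rotate_crank_by(-38°): θ ← 8° -38° = -30°
rotate_crank_by(+28°): θ ← -30° +28° = -2°
rotate_crank_by(-25°): θ ← -2° -25° = -27°
crank pin P = (r cos θ, r sin θ) = (24.948183, -12.711734)
h = r sin θ − e = -12.711734 − 12 = -24.711734
sin φ = h / L = -24.711734 / 120 = -0.20593112
φ = arcsin(-0.20593112) = -11.884011°

-11.8840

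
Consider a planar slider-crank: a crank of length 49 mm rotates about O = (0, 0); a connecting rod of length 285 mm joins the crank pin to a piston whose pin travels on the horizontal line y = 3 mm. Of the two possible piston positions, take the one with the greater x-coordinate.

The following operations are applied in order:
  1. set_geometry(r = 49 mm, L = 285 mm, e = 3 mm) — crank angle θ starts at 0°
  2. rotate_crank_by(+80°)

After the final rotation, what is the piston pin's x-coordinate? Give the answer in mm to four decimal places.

set_geometry: r = 49 mm, L = 285 mm, e = 3 mm; θ ← 0°
rotate_crank_by(+80°): θ ← 0° +80° = 80°
crank pin P = (r cos θ, r sin θ) = (8.508761, 48.255580)
h = r sin θ − e = 48.255580 − 3 = 45.255580
x = r cos θ + √(L² − h²) = 8.508761 + √(81225.0 − 2048.0675) = 8.508761 + 281.383959 = 289.892720

289.8927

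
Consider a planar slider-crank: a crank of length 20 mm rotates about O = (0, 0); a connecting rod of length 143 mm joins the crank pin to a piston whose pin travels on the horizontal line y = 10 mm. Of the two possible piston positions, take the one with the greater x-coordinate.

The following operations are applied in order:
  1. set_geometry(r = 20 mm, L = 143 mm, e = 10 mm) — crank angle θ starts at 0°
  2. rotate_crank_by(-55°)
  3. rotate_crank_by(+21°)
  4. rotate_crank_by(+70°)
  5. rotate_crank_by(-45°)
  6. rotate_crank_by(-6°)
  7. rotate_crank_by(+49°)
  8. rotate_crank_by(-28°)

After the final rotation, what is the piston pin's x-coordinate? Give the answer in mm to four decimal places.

set_geometry: r = 20 mm, L = 143 mm, e = 10 mm; θ ← 0°
rotate_crank_by(-55°): θ ← 0° -55° = -55°
rotate_crank_by(+21°): θ ← -55° +21° = -34°
rotate_crank_by(+70°): θ ← -34° +70° = 36°
rotate_crank_by(-45°): θ ← 36° -45° = -9°
rotate_crank_by(-6°): θ ← -9° -6° = -15°
rotate_crank_by(+49°): θ ← -15° +49° = 34°
rotate_crank_by(-28°): θ ← 34° -28° = 6°
crank pin P = (r cos θ, r sin θ) = (19.890438, 2.090569)
h = r sin θ − e = 2.090569 − 10 = -7.909431
x = r cos θ + √(L² − h²) = 19.890438 + √(20449.0 − 62.5591) = 19.890438 + 142.781094 = 162.671532

162.6715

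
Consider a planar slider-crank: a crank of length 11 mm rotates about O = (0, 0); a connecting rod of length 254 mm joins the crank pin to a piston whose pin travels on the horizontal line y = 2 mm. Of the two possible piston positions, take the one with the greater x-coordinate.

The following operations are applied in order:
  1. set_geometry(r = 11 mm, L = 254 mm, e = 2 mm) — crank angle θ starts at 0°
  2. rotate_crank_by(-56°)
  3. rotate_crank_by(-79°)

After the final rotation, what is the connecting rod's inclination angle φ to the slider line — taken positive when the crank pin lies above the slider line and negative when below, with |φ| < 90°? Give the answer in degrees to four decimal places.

set_geometry: r = 11 mm, L = 254 mm, e = 2 mm; θ ← 0°
rotate_crank_by(-56°): θ ← 0° -56° = -56°
rotate_crank_by(-79°): θ ← -56° -79° = -135°
crank pin P = (r cos θ, r sin θ) = (-7.778175, -7.778175)
h = r sin θ − e = -7.778175 − 2 = -9.778175
sin φ = h / L = -9.778175 / 254 = -0.03849675
φ = arcsin(-0.03849675) = -2.206246°

-2.2062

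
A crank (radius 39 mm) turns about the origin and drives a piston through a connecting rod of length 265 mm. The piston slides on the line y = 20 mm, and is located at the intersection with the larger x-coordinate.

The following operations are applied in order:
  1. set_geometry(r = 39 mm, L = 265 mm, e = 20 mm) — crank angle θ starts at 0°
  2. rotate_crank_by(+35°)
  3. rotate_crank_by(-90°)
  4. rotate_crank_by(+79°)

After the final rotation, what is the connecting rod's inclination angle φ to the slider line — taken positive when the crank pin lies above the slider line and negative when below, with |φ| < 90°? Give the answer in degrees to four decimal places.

-0.8946

set_geometry: r = 39 mm, L = 265 mm, e = 20 mm; θ ← 0°
rotate_crank_by(+35°): θ ← 0° +35° = 35°
rotate_crank_by(-90°): θ ← 35° -90° = -55°
rotate_crank_by(+79°): θ ← -55° +79° = 24°
crank pin P = (r cos θ, r sin θ) = (35.628273, 15.862729)
h = r sin θ − e = 15.862729 − 20 = -4.137271
sin φ = h / L = -4.137271 / 265 = -0.01561234
φ = arcsin(-0.01561234) = -0.894558°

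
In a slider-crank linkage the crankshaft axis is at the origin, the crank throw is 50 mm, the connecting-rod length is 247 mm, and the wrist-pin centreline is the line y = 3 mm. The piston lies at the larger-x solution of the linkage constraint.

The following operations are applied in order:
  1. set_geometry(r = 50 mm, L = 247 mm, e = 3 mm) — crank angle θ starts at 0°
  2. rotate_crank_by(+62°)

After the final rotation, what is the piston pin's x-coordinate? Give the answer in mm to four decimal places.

set_geometry: r = 50 mm, L = 247 mm, e = 3 mm; θ ← 0°
rotate_crank_by(+62°): θ ← 0° +62° = 62°
crank pin P = (r cos θ, r sin θ) = (23.473578, 44.147380)
h = r sin θ − e = 44.147380 − 3 = 41.147380
x = r cos θ + √(L² − h²) = 23.473578 + √(61009.0 − 1693.1069) = 23.473578 + 243.548544 = 267.022122

267.0221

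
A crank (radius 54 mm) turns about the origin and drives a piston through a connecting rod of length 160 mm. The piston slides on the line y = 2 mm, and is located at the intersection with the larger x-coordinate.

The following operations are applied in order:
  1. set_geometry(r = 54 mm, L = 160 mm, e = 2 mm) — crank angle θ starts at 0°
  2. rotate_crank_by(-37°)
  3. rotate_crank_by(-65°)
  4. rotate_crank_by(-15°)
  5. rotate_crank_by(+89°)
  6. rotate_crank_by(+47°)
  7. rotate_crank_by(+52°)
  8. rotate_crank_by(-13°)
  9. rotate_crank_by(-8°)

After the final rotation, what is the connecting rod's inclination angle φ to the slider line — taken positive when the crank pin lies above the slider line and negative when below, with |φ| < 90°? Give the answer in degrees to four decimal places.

set_geometry: r = 54 mm, L = 160 mm, e = 2 mm; θ ← 0°
rotate_crank_by(-37°): θ ← 0° -37° = -37°
rotate_crank_by(-65°): θ ← -37° -65° = -102°
rotate_crank_by(-15°): θ ← -102° -15° = -117°
rotate_crank_by(+89°): θ ← -117° +89° = -28°
rotate_crank_by(+47°): θ ← -28° +47° = 19°
rotate_crank_by(+52°): θ ← 19° +52° = 71°
rotate_crank_by(-13°): θ ← 71° -13° = 58°
rotate_crank_by(-8°): θ ← 58° -8° = 50°
crank pin P = (r cos θ, r sin θ) = (34.710531, 41.366400)
h = r sin θ − e = 41.366400 − 2 = 39.366400
sin φ = h / L = 39.366400 / 160 = 0.24604000
φ = arcsin(0.24604000) = 14.243303°

14.2433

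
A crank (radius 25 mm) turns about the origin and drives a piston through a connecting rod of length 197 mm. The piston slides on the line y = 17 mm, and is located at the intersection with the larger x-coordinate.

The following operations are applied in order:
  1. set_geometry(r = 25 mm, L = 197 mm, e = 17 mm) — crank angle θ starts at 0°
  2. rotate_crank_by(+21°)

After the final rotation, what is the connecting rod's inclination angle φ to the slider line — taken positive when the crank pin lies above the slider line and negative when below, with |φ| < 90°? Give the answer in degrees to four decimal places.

set_geometry: r = 25 mm, L = 197 mm, e = 17 mm; θ ← 0°
rotate_crank_by(+21°): θ ← 0° +21° = 21°
crank pin P = (r cos θ, r sin θ) = (23.339511, 8.959199)
h = r sin θ − e = 8.959199 − 17 = -8.040801
sin φ = h / L = -8.040801 / 197 = -0.04081625
φ = arcsin(-0.04081625) = -2.339249°

-2.3392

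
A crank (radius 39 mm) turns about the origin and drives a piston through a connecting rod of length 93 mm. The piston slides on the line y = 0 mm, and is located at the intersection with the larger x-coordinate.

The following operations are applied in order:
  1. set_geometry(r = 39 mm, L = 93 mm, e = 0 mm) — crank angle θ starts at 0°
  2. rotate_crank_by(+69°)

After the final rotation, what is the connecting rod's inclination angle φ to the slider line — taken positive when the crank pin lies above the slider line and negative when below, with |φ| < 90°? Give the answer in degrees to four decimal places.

23.0480

set_geometry: r = 39 mm, L = 93 mm, e = 0 mm; θ ← 0°
rotate_crank_by(+69°): θ ← 0° +69° = 69°
crank pin P = (r cos θ, r sin θ) = (13.976350, 36.409637)
h = r sin θ − e = 36.409637 − 0 = 36.409637
sin φ = h / L = 36.409637 / 93 = 0.39150147
φ = arcsin(0.39150147) = 23.047958°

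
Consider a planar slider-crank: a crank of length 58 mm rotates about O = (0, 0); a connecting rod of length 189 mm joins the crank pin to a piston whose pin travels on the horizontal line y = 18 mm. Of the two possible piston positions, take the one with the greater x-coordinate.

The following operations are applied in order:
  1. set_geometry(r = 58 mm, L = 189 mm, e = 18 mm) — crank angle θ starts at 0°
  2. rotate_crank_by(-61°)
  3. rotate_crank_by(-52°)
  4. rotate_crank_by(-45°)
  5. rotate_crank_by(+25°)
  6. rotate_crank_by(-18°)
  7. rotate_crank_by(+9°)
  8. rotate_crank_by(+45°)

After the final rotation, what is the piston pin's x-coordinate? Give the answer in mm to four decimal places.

set_geometry: r = 58 mm, L = 189 mm, e = 18 mm; θ ← 0°
rotate_crank_by(-61°): θ ← 0° -61° = -61°
rotate_crank_by(-52°): θ ← -61° -52° = -113°
rotate_crank_by(-45°): θ ← -113° -45° = -158°
rotate_crank_by(+25°): θ ← -158° +25° = -133°
rotate_crank_by(-18°): θ ← -133° -18° = -151°
rotate_crank_by(+9°): θ ← -151° +9° = -142°
rotate_crank_by(+45°): θ ← -142° +45° = -97°
crank pin P = (r cos θ, r sin θ) = (-7.068422, -57.567677)
h = r sin θ − e = -57.567677 − 18 = -75.567677
x = r cos θ + √(L² − h²) = -7.068422 + √(35721.0 − 5710.4738) = -7.068422 + 173.235465 = 166.167043

166.1670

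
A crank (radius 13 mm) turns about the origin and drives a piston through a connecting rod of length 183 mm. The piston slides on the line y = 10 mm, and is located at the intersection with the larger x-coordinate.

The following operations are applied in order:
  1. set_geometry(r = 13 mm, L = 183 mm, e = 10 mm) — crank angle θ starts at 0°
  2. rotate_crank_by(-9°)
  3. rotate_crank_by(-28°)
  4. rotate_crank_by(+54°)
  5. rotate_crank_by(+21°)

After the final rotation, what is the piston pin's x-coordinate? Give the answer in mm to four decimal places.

set_geometry: r = 13 mm, L = 183 mm, e = 10 mm; θ ← 0°
rotate_crank_by(-9°): θ ← 0° -9° = -9°
rotate_crank_by(-28°): θ ← -9° -28° = -37°
rotate_crank_by(+54°): θ ← -37° +54° = 17°
rotate_crank_by(+21°): θ ← 17° +21° = 38°
crank pin P = (r cos θ, r sin θ) = (10.244140, 8.003599)
h = r sin θ − e = 8.003599 − 10 = -1.996401
x = r cos θ + √(L² − h²) = 10.244140 + √(33489.0 − 3.9856) = 10.244140 + 182.989110 = 193.233250

193.2332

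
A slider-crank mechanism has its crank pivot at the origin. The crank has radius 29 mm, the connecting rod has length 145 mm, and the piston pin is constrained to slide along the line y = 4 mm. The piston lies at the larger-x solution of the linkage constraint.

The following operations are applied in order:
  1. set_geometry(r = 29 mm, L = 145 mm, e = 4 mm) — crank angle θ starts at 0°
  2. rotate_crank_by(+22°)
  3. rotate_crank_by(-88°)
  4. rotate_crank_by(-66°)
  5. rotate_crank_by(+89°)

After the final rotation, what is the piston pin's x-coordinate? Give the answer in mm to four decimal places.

set_geometry: r = 29 mm, L = 145 mm, e = 4 mm; θ ← 0°
rotate_crank_by(+22°): θ ← 0° +22° = 22°
rotate_crank_by(-88°): θ ← 22° -88° = -66°
rotate_crank_by(-66°): θ ← -66° -66° = -132°
rotate_crank_by(+89°): θ ← -132° +89° = -43°
crank pin P = (r cos θ, r sin θ) = (21.209257, -19.777952)
h = r sin θ − e = -19.777952 − 4 = -23.777952
x = r cos θ + √(L² − h²) = 21.209257 + √(21025.0 − 565.3910) = 21.209257 + 143.037090 = 164.246347

164.2463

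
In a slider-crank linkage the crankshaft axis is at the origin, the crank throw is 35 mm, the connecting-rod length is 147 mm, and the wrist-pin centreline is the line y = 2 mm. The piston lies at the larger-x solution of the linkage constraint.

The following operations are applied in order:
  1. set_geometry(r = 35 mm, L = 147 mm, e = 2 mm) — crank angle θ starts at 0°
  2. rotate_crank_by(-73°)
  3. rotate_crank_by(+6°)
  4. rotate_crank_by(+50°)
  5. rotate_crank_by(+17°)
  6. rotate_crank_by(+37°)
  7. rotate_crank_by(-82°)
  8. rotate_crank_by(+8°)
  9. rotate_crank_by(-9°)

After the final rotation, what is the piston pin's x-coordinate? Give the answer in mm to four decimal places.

set_geometry: r = 35 mm, L = 147 mm, e = 2 mm; θ ← 0°
rotate_crank_by(-73°): θ ← 0° -73° = -73°
rotate_crank_by(+6°): θ ← -73° +6° = -67°
rotate_crank_by(+50°): θ ← -67° +50° = -17°
rotate_crank_by(+17°): θ ← -17° +17° = 0°
rotate_crank_by(+37°): θ ← 0° +37° = 37°
rotate_crank_by(-82°): θ ← 37° -82° = -45°
rotate_crank_by(+8°): θ ← -45° +8° = -37°
rotate_crank_by(-9°): θ ← -37° -9° = -46°
crank pin P = (r cos θ, r sin θ) = (24.313043, -25.176893)
h = r sin θ − e = -25.176893 − 2 = -27.176893
x = r cos θ + √(L² − h²) = 24.313043 + √(21609.0 − 738.5835) = 24.313043 + 144.465970 = 168.779013

168.7790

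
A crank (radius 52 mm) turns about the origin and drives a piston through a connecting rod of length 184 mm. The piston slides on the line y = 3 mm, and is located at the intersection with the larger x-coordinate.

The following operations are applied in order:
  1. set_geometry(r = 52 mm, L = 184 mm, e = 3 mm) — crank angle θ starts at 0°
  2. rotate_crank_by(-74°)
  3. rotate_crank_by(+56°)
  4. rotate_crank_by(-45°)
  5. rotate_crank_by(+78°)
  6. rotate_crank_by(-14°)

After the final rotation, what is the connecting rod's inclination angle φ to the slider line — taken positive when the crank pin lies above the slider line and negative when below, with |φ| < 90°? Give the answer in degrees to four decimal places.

set_geometry: r = 52 mm, L = 184 mm, e = 3 mm; θ ← 0°
rotate_crank_by(-74°): θ ← 0° -74° = -74°
rotate_crank_by(+56°): θ ← -74° +56° = -18°
rotate_crank_by(-45°): θ ← -18° -45° = -63°
rotate_crank_by(+78°): θ ← -63° +78° = 15°
rotate_crank_by(-14°): θ ← 15° -14° = 1°
crank pin P = (r cos θ, r sin θ) = (51.992080, 0.907525)
h = r sin θ − e = 0.907525 − 3 = -2.092475
sin φ = h / L = -2.092475 / 184 = -0.01137215
φ = arcsin(-0.01137215) = -0.651590°

-0.6516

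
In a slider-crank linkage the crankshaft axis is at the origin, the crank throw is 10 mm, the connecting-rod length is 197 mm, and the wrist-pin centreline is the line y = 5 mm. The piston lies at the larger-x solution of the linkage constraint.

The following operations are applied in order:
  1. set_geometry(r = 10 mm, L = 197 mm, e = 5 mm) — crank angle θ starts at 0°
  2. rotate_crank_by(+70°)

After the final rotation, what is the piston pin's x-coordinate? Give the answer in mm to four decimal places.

set_geometry: r = 10 mm, L = 197 mm, e = 5 mm; θ ← 0°
rotate_crank_by(+70°): θ ← 0° +70° = 70°
crank pin P = (r cos θ, r sin θ) = (3.420201, 9.396926)
h = r sin θ − e = 9.396926 − 5 = 4.396926
x = r cos θ + √(L² − h²) = 3.420201 + √(38809.0 − 19.3330) = 3.420201 + 196.950925 = 200.371127

200.3711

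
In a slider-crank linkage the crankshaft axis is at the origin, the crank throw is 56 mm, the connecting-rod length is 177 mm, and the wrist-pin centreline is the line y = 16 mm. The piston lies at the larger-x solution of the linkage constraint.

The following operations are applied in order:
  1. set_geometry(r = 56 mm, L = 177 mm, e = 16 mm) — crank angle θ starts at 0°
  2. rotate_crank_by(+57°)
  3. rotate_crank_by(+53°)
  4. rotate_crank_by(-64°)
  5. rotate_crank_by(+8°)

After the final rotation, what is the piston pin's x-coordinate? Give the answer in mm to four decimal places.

207.4732

set_geometry: r = 56 mm, L = 177 mm, e = 16 mm; θ ← 0°
rotate_crank_by(+57°): θ ← 0° +57° = 57°
rotate_crank_by(+53°): θ ← 57° +53° = 110°
rotate_crank_by(-64°): θ ← 110° -64° = 46°
rotate_crank_by(+8°): θ ← 46° +8° = 54°
crank pin P = (r cos θ, r sin θ) = (32.915974, 45.304952)
h = r sin θ − e = 45.304952 − 16 = 29.304952
x = r cos θ + √(L² − h²) = 32.915974 + √(31329.0 − 858.7802) = 32.915974 + 174.557211 = 207.473185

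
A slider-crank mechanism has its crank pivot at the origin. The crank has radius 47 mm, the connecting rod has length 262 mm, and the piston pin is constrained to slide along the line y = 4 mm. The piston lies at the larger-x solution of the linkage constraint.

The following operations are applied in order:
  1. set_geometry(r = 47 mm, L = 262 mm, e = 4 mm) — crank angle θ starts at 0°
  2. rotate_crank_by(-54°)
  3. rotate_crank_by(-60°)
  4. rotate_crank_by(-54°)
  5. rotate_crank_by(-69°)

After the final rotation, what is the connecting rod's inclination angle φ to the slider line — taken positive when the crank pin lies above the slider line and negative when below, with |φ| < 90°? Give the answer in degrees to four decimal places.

7.7691

set_geometry: r = 47 mm, L = 262 mm, e = 4 mm; θ ← 0°
rotate_crank_by(-54°): θ ← 0° -54° = -54°
rotate_crank_by(-60°): θ ← -54° -60° = -114°
rotate_crank_by(-54°): θ ← -114° -54° = -168°
rotate_crank_by(-69°): θ ← -168° -69° = -237°
crank pin P = (r cos θ, r sin θ) = (-25.598035, 39.417517)
h = r sin θ − e = 39.417517 − 4 = 35.417517
sin φ = h / L = 35.417517 / 262 = 0.13518136
φ = arcsin(0.13518136) = 7.769107°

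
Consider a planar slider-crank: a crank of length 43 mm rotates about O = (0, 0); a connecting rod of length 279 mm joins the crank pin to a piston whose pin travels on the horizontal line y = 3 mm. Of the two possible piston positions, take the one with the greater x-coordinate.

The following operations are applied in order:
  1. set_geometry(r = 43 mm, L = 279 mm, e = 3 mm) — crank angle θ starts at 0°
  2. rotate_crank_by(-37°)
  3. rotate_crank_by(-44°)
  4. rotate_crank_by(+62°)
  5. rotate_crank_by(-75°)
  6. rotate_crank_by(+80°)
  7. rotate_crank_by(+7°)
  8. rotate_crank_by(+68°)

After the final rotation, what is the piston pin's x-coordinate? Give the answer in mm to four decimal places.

297.6920

set_geometry: r = 43 mm, L = 279 mm, e = 3 mm; θ ← 0°
rotate_crank_by(-37°): θ ← 0° -37° = -37°
rotate_crank_by(-44°): θ ← -37° -44° = -81°
rotate_crank_by(+62°): θ ← -81° +62° = -19°
rotate_crank_by(-75°): θ ← -19° -75° = -94°
rotate_crank_by(+80°): θ ← -94° +80° = -14°
rotate_crank_by(+7°): θ ← -14° +7° = -7°
rotate_crank_by(+68°): θ ← -7° +68° = 61°
crank pin P = (r cos θ, r sin θ) = (20.846814, 37.608647)
h = r sin θ − e = 37.608647 − 3 = 34.608647
x = r cos θ + √(L² − h²) = 20.846814 + √(77841.0 − 1197.7585) = 20.846814 + 276.845158 = 297.691972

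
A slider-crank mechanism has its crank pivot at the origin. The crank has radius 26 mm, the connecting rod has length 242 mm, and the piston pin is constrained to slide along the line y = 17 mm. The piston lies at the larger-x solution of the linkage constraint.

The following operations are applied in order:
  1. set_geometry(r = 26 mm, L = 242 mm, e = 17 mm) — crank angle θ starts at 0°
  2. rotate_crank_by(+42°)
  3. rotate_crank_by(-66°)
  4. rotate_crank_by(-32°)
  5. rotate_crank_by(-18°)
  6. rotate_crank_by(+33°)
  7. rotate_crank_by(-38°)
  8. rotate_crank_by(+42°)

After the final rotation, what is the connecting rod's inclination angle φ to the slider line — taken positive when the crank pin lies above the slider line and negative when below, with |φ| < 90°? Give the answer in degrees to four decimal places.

set_geometry: r = 26 mm, L = 242 mm, e = 17 mm; θ ← 0°
rotate_crank_by(+42°): θ ← 0° +42° = 42°
rotate_crank_by(-66°): θ ← 42° -66° = -24°
rotate_crank_by(-32°): θ ← -24° -32° = -56°
rotate_crank_by(-18°): θ ← -56° -18° = -74°
rotate_crank_by(+33°): θ ← -74° +33° = -41°
rotate_crank_by(-38°): θ ← -41° -38° = -79°
rotate_crank_by(+42°): θ ← -79° +42° = -37°
crank pin P = (r cos θ, r sin θ) = (20.764523, -15.647191)
h = r sin θ − e = -15.647191 − 17 = -32.647191
sin φ = h / L = -32.647191 / 242 = -0.13490575
φ = arcsin(-0.13490575) = -7.753170°

-7.7532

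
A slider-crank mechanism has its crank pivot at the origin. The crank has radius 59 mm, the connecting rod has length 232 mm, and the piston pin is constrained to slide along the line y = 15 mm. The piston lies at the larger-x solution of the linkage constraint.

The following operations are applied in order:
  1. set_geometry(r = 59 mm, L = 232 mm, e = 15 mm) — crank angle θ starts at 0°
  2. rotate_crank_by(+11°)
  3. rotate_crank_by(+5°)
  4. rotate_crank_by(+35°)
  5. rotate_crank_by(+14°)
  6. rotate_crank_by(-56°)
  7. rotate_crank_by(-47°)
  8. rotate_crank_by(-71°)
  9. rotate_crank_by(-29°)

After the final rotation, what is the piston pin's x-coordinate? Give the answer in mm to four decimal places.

set_geometry: r = 59 mm, L = 232 mm, e = 15 mm; θ ← 0°
rotate_crank_by(+11°): θ ← 0° +11° = 11°
rotate_crank_by(+5°): θ ← 11° +5° = 16°
rotate_crank_by(+35°): θ ← 16° +35° = 51°
rotate_crank_by(+14°): θ ← 51° +14° = 65°
rotate_crank_by(-56°): θ ← 65° -56° = 9°
rotate_crank_by(-47°): θ ← 9° -47° = -38°
rotate_crank_by(-71°): θ ← -38° -71° = -109°
rotate_crank_by(-29°): θ ← -109° -29° = -138°
crank pin P = (r cos θ, r sin θ) = (-43.845545, -39.478706)
h = r sin θ − e = -39.478706 − 15 = -54.478706
x = r cos θ + √(L² − h²) = -43.845545 + √(53824.0 − 2967.9294) = -43.845545 + 225.512906 = 181.667361

181.6674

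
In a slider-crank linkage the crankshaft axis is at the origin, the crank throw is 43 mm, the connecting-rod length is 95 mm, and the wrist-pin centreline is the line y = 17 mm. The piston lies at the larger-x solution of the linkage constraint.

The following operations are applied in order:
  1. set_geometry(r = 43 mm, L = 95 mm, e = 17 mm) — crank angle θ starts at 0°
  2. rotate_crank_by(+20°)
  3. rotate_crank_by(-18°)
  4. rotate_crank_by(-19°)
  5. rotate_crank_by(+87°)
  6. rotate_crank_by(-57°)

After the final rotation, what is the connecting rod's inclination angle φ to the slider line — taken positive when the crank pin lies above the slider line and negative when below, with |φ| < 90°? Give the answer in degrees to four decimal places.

set_geometry: r = 43 mm, L = 95 mm, e = 17 mm; θ ← 0°
rotate_crank_by(+20°): θ ← 0° +20° = 20°
rotate_crank_by(-18°): θ ← 20° -18° = 2°
rotate_crank_by(-19°): θ ← 2° -19° = -17°
rotate_crank_by(+87°): θ ← -17° +87° = 70°
rotate_crank_by(-57°): θ ← 70° -57° = 13°
crank pin P = (r cos θ, r sin θ) = (41.897913, 9.672895)
h = r sin θ − e = 9.672895 − 17 = -7.327105
sin φ = h / L = -7.327105 / 95 = -0.07712742
φ = arcsin(-0.07712742) = -4.423469°

-4.4235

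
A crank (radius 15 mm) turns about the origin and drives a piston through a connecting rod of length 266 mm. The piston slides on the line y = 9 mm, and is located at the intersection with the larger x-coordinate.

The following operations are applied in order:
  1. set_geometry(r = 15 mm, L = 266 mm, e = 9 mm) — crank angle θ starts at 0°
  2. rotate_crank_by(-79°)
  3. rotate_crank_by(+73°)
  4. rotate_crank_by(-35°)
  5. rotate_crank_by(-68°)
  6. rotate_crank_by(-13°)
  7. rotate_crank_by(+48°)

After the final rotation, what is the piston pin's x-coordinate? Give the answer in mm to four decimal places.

set_geometry: r = 15 mm, L = 266 mm, e = 9 mm; θ ← 0°
rotate_crank_by(-79°): θ ← 0° -79° = -79°
rotate_crank_by(+73°): θ ← -79° +73° = -6°
rotate_crank_by(-35°): θ ← -6° -35° = -41°
rotate_crank_by(-68°): θ ← -41° -68° = -109°
rotate_crank_by(-13°): θ ← -109° -13° = -122°
rotate_crank_by(+48°): θ ← -122° +48° = -74°
crank pin P = (r cos θ, r sin θ) = (4.134560, -14.418925)
h = r sin θ − e = -14.418925 − 9 = -23.418925
x = r cos θ + √(L² − h²) = 4.134560 + √(70756.0 − 548.4461) = 4.134560 + 264.967081 = 269.101641

269.1016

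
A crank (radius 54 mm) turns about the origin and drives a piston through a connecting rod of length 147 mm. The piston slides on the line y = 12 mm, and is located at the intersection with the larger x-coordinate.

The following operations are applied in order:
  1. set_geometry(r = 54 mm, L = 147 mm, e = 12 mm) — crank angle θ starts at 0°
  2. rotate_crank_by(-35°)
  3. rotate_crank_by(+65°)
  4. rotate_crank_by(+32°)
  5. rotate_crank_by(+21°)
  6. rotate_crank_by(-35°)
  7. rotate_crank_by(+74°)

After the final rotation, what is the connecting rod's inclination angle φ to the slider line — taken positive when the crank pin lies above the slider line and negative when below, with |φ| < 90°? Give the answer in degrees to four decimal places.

13.2909

set_geometry: r = 54 mm, L = 147 mm, e = 12 mm; θ ← 0°
rotate_crank_by(-35°): θ ← 0° -35° = -35°
rotate_crank_by(+65°): θ ← -35° +65° = 30°
rotate_crank_by(+32°): θ ← 30° +32° = 62°
rotate_crank_by(+21°): θ ← 62° +21° = 83°
rotate_crank_by(-35°): θ ← 83° -35° = 48°
rotate_crank_by(+74°): θ ← 48° +74° = 122°
crank pin P = (r cos θ, r sin θ) = (-28.615640, 45.794597)
h = r sin θ − e = 45.794597 − 12 = 33.794597
sin φ = h / L = 33.794597 / 147 = 0.22989522
φ = arcsin(0.22989522) = 13.290903°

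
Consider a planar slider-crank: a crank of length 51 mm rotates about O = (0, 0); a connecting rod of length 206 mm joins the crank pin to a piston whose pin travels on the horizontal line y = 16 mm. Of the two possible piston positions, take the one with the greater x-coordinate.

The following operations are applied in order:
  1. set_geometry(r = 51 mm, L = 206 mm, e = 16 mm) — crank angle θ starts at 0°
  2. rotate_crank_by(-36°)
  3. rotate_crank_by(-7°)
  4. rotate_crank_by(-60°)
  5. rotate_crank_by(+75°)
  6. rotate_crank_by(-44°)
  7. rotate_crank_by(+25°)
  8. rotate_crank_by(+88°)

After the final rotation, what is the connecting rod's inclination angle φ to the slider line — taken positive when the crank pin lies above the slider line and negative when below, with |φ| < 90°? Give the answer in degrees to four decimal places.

set_geometry: r = 51 mm, L = 206 mm, e = 16 mm; θ ← 0°
rotate_crank_by(-36°): θ ← 0° -36° = -36°
rotate_crank_by(-7°): θ ← -36° -7° = -43°
rotate_crank_by(-60°): θ ← -43° -60° = -103°
rotate_crank_by(+75°): θ ← -103° +75° = -28°
rotate_crank_by(-44°): θ ← -28° -44° = -72°
rotate_crank_by(+25°): θ ← -72° +25° = -47°
rotate_crank_by(+88°): θ ← -47° +88° = 41°
crank pin P = (r cos θ, r sin θ) = (38.490189, 33.459010)
h = r sin θ − e = 33.459010 − 16 = 17.459010
sin φ = h / L = 17.459010 / 206 = 0.08475248
φ = arcsin(0.08475248) = 4.861792°

4.8618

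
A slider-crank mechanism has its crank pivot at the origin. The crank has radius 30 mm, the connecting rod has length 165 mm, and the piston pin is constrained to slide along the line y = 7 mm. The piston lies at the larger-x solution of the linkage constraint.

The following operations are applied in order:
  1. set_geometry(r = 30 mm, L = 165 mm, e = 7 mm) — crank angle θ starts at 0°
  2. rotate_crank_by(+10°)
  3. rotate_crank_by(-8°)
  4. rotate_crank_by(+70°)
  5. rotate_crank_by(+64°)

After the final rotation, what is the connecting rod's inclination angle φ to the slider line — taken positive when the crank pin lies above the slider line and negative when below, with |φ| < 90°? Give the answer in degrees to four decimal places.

4.8115

set_geometry: r = 30 mm, L = 165 mm, e = 7 mm; θ ← 0°
rotate_crank_by(+10°): θ ← 0° +10° = 10°
rotate_crank_by(-8°): θ ← 10° -8° = 2°
rotate_crank_by(+70°): θ ← 2° +70° = 72°
rotate_crank_by(+64°): θ ← 72° +64° = 136°
crank pin P = (r cos θ, r sin θ) = (-21.580194, 20.839751)
h = r sin θ − e = 20.839751 − 7 = 13.839751
sin φ = h / L = 13.839751 / 165 = 0.08387728
φ = arcsin(0.08387728) = 4.811467°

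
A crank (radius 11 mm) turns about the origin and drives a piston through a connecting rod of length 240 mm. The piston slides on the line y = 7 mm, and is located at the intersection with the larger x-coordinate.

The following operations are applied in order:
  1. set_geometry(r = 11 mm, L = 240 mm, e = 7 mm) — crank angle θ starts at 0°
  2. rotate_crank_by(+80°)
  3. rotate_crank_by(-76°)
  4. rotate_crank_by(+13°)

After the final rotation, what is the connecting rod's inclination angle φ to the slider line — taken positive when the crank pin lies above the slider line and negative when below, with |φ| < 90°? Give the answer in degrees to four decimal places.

set_geometry: r = 11 mm, L = 240 mm, e = 7 mm; θ ← 0°
rotate_crank_by(+80°): θ ← 0° +80° = 80°
rotate_crank_by(-76°): θ ← 80° -76° = 4°
rotate_crank_by(+13°): θ ← 4° +13° = 17°
crank pin P = (r cos θ, r sin θ) = (10.519352, 3.216089)
h = r sin θ − e = 3.216089 − 7 = -3.783911
sin φ = h / L = -3.783911 / 240 = -0.01576630
φ = arcsin(-0.01576630) = -0.903380°

-0.9034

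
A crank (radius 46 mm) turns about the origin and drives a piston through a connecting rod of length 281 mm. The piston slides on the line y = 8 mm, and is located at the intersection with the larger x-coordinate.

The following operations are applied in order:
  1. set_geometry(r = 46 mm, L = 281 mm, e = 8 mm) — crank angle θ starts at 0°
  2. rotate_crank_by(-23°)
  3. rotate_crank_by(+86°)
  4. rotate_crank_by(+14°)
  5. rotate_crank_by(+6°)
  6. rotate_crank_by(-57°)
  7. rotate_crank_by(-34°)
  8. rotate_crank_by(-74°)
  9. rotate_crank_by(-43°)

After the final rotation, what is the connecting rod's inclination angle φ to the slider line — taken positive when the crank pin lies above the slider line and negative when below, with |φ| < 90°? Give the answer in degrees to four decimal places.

-9.3559

set_geometry: r = 46 mm, L = 281 mm, e = 8 mm; θ ← 0°
rotate_crank_by(-23°): θ ← 0° -23° = -23°
rotate_crank_by(+86°): θ ← -23° +86° = 63°
rotate_crank_by(+14°): θ ← 63° +14° = 77°
rotate_crank_by(+6°): θ ← 77° +6° = 83°
rotate_crank_by(-57°): θ ← 83° -57° = 26°
rotate_crank_by(-34°): θ ← 26° -34° = -8°
rotate_crank_by(-74°): θ ← -8° -74° = -82°
rotate_crank_by(-43°): θ ← -82° -43° = -125°
crank pin P = (r cos θ, r sin θ) = (-26.384516, -37.680994)
h = r sin θ − e = -37.680994 − 8 = -45.680994
sin φ = h / L = -45.680994 / 281 = -0.16256582
φ = arcsin(-0.16256582) = -9.355857°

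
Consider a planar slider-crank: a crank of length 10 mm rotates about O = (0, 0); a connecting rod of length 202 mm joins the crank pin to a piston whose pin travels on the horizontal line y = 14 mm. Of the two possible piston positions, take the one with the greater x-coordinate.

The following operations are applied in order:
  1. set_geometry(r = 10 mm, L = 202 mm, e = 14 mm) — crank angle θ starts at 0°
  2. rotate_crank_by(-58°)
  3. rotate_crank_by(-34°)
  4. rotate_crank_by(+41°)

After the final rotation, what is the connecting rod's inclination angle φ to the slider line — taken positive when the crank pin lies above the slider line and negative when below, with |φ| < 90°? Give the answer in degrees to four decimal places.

set_geometry: r = 10 mm, L = 202 mm, e = 14 mm; θ ← 0°
rotate_crank_by(-58°): θ ← 0° -58° = -58°
rotate_crank_by(-34°): θ ← -58° -34° = -92°
rotate_crank_by(+41°): θ ← -92° +41° = -51°
crank pin P = (r cos θ, r sin θ) = (6.293204, -7.771460)
h = r sin θ − e = -7.771460 − 14 = -21.771460
sin φ = h / L = -21.771460 / 202 = -0.10777950
φ = arcsin(-0.10777950) = -6.187329°

-6.1873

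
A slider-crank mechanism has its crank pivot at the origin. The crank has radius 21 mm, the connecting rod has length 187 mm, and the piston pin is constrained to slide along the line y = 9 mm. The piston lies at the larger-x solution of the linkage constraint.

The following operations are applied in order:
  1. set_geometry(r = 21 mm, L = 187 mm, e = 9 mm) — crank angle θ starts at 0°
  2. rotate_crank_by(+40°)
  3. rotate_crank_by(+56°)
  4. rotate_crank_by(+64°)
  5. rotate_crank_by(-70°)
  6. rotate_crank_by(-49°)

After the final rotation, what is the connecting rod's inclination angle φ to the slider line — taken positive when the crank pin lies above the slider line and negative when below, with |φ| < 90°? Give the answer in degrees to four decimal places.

set_geometry: r = 21 mm, L = 187 mm, e = 9 mm; θ ← 0°
rotate_crank_by(+40°): θ ← 0° +40° = 40°
rotate_crank_by(+56°): θ ← 40° +56° = 96°
rotate_crank_by(+64°): θ ← 96° +64° = 160°
rotate_crank_by(-70°): θ ← 160° -70° = 90°
rotate_crank_by(-49°): θ ← 90° -49° = 41°
crank pin P = (r cos θ, r sin θ) = (15.848901, 13.777240)
h = r sin θ − e = 13.777240 − 9 = 4.777240
sin φ = h / L = 4.777240 / 187 = 0.02554674
φ = arcsin(0.02554674) = 1.463879°

1.4639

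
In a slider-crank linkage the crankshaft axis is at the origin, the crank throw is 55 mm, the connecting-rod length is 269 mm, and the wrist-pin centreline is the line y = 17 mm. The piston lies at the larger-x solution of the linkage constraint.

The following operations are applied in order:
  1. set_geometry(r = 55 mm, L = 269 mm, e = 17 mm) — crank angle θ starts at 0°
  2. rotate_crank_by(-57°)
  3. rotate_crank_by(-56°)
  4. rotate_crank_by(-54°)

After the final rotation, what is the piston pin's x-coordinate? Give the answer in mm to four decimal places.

213.8012

set_geometry: r = 55 mm, L = 269 mm, e = 17 mm; θ ← 0°
rotate_crank_by(-57°): θ ← 0° -57° = -57°
rotate_crank_by(-56°): θ ← -57° -56° = -113°
rotate_crank_by(-54°): θ ← -113° -54° = -167°
crank pin P = (r cos θ, r sin θ) = (-53.590354, -12.372308)
h = r sin θ − e = -12.372308 − 17 = -29.372308
x = r cos θ + √(L² − h²) = -53.590354 + √(72361.0 − 862.7325) = -53.590354 + 267.391600 = 213.801246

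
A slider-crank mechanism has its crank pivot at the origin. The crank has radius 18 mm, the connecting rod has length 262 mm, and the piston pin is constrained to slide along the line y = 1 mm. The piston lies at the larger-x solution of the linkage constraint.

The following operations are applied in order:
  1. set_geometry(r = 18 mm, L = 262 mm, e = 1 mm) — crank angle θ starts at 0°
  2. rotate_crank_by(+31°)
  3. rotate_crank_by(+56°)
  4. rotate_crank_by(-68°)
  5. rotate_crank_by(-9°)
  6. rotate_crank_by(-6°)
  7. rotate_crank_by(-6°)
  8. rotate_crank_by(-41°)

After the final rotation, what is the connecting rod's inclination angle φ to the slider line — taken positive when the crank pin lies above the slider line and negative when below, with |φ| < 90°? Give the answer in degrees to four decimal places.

-2.9045

set_geometry: r = 18 mm, L = 262 mm, e = 1 mm; θ ← 0°
rotate_crank_by(+31°): θ ← 0° +31° = 31°
rotate_crank_by(+56°): θ ← 31° +56° = 87°
rotate_crank_by(-68°): θ ← 87° -68° = 19°
rotate_crank_by(-9°): θ ← 19° -9° = 10°
rotate_crank_by(-6°): θ ← 10° -6° = 4°
rotate_crank_by(-6°): θ ← 4° -6° = -2°
rotate_crank_by(-41°): θ ← -2° -41° = -43°
crank pin P = (r cos θ, r sin θ) = (13.164367, -12.275970)
h = r sin θ − e = -12.275970 − 1 = -13.275970
sin φ = h / L = -13.275970 / 262 = -0.05067164
φ = arcsin(-0.05067164) = -2.904515°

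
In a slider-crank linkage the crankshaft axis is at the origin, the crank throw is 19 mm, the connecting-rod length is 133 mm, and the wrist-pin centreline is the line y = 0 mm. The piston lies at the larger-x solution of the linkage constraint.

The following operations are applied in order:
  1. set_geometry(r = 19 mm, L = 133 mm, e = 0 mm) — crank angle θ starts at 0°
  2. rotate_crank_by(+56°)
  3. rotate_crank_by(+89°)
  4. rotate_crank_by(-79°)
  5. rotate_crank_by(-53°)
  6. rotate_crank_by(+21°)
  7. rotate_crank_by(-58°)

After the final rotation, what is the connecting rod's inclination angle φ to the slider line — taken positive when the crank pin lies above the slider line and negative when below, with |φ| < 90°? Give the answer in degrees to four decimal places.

set_geometry: r = 19 mm, L = 133 mm, e = 0 mm; θ ← 0°
rotate_crank_by(+56°): θ ← 0° +56° = 56°
rotate_crank_by(+89°): θ ← 56° +89° = 145°
rotate_crank_by(-79°): θ ← 145° -79° = 66°
rotate_crank_by(-53°): θ ← 66° -53° = 13°
rotate_crank_by(+21°): θ ← 13° +21° = 34°
rotate_crank_by(-58°): θ ← 34° -58° = -24°
crank pin P = (r cos θ, r sin θ) = (17.357364, -7.727996)
h = r sin θ − e = -7.727996 − 0 = -7.727996
sin φ = h / L = -7.727996 / 133 = -0.05810523
φ = arcsin(-0.05810523) = -3.331061°

-3.3311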